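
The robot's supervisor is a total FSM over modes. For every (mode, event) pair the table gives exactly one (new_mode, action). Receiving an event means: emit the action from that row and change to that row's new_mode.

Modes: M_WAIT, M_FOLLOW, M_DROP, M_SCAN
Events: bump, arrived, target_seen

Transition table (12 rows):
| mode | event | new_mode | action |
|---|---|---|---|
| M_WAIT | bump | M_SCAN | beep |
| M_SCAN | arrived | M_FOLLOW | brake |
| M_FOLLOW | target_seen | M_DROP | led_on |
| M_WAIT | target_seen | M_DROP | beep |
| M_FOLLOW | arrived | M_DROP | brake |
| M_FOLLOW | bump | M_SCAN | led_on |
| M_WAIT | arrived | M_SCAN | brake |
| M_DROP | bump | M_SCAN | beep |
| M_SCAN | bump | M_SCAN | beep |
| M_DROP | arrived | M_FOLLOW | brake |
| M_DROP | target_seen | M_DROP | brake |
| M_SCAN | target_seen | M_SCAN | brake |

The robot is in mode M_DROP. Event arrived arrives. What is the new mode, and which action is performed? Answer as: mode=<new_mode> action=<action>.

mode=M_FOLLOW action=brake

current mode = M_DROP; filter table to that mode:
  (M_DROP, bump) → (M_SCAN, beep)
  (M_DROP, arrived) → (M_FOLLOW, brake)  ← event matches
  (M_DROP, target_seen) → (M_DROP, brake)
event = arrived selects (M_FOLLOW, brake)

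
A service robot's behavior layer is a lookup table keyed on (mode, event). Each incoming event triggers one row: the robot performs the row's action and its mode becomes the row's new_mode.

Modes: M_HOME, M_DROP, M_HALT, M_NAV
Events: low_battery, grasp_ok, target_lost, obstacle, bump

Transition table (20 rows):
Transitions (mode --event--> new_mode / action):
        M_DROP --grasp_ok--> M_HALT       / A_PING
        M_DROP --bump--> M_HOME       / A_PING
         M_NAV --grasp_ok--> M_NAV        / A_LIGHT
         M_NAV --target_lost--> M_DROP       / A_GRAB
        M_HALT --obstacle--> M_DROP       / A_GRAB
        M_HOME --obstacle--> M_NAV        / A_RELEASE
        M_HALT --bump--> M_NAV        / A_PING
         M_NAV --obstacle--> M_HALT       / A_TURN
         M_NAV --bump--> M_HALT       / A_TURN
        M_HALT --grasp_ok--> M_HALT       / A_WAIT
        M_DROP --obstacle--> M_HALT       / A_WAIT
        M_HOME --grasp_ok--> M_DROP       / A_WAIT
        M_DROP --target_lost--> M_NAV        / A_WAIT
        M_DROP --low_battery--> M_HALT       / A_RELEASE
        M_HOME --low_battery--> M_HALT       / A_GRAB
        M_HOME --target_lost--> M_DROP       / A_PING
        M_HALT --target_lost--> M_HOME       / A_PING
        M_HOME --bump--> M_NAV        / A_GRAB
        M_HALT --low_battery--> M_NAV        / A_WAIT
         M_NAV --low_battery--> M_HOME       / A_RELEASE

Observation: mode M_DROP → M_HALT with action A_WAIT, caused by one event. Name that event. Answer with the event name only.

try low_battery: (M_DROP, low_battery) → (M_HALT, A_RELEASE)
try grasp_ok: (M_DROP, grasp_ok) → (M_HALT, A_PING)
try target_lost: (M_DROP, target_lost) → (M_NAV, A_WAIT)
try obstacle: (M_DROP, obstacle) → (M_HALT, A_WAIT)  ← matches
try bump: (M_DROP, bump) → (M_HOME, A_PING)

obstacle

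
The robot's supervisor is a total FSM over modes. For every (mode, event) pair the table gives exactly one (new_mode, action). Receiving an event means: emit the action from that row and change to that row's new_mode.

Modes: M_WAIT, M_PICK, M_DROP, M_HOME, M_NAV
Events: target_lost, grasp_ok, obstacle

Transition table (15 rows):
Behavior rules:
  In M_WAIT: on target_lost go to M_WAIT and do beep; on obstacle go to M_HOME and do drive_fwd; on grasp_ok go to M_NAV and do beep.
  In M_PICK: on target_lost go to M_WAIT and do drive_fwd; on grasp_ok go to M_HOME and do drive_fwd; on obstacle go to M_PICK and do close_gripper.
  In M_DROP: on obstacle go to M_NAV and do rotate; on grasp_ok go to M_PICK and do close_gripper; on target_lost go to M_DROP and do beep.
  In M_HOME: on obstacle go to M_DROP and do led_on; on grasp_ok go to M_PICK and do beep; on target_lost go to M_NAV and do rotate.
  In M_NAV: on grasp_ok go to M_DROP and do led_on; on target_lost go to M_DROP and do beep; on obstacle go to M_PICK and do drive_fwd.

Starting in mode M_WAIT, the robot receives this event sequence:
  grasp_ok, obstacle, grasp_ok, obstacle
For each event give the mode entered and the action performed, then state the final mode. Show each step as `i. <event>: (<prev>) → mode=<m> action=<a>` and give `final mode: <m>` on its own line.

1. grasp_ok: (M_WAIT) → mode=M_NAV action=beep
2. obstacle: (M_NAV) → mode=M_PICK action=drive_fwd
3. grasp_ok: (M_PICK) → mode=M_HOME action=drive_fwd
4. obstacle: (M_HOME) → mode=M_DROP action=led_on

final mode: M_DROP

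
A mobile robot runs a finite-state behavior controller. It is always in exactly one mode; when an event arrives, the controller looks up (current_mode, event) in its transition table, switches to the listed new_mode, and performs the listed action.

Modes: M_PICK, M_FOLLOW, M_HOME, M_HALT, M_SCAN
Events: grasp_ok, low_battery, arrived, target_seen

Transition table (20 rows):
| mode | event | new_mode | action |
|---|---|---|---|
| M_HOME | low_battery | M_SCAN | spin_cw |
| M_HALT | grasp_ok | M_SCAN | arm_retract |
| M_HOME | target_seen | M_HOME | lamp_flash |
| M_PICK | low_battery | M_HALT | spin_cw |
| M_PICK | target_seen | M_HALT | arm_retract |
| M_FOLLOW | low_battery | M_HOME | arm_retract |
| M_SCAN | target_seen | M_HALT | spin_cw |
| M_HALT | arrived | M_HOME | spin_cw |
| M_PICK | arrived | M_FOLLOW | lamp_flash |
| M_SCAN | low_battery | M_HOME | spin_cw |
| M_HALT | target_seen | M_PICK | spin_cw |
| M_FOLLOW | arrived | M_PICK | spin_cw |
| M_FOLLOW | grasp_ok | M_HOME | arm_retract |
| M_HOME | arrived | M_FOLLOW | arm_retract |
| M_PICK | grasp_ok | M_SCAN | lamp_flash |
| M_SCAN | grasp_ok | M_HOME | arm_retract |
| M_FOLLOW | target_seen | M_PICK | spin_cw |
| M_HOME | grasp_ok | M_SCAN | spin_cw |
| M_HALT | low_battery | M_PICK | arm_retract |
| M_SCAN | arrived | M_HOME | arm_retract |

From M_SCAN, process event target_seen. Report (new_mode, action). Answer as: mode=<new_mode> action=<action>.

current mode = M_SCAN; filter table to that mode:
  (M_SCAN, target_seen) → (M_HALT, spin_cw)  ← event matches
  (M_SCAN, low_battery) → (M_HOME, spin_cw)
  (M_SCAN, grasp_ok) → (M_HOME, arm_retract)
  (M_SCAN, arrived) → (M_HOME, arm_retract)
event = target_seen selects (M_HALT, spin_cw)

mode=M_HALT action=spin_cw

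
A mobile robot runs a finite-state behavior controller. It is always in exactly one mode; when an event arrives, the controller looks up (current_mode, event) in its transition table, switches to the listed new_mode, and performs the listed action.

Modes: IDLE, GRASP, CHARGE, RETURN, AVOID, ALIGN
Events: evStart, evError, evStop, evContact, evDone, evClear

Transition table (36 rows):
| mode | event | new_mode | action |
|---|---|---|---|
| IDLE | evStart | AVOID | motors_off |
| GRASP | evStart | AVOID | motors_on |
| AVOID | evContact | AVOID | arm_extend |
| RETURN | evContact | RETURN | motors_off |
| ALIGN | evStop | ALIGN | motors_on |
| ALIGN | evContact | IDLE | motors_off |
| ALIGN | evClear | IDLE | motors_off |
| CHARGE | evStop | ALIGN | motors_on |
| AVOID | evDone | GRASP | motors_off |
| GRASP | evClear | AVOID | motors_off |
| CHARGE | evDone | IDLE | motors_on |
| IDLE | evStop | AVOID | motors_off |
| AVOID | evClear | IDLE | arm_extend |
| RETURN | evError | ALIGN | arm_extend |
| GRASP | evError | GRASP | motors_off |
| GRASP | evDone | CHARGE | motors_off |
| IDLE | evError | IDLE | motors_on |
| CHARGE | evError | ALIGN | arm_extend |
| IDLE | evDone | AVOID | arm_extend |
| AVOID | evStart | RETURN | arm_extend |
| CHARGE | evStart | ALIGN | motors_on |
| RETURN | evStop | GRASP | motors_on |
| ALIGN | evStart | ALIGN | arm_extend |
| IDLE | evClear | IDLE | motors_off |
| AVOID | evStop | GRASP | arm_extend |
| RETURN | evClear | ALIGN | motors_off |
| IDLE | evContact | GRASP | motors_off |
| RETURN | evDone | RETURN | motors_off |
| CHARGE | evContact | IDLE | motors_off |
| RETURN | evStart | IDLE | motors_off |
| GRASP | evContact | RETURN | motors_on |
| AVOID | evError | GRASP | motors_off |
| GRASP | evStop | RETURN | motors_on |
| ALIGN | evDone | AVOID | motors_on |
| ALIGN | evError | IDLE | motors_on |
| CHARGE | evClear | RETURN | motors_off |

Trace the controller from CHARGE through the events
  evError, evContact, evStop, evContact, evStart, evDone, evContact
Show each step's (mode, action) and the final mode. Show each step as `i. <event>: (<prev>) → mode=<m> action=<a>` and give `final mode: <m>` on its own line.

final mode: RETURN

1. evError: (CHARGE) → mode=ALIGN action=arm_extend
2. evContact: (ALIGN) → mode=IDLE action=motors_off
3. evStop: (IDLE) → mode=AVOID action=motors_off
4. evContact: (AVOID) → mode=AVOID action=arm_extend
5. evStart: (AVOID) → mode=RETURN action=arm_extend
6. evDone: (RETURN) → mode=RETURN action=motors_off
7. evContact: (RETURN) → mode=RETURN action=motors_off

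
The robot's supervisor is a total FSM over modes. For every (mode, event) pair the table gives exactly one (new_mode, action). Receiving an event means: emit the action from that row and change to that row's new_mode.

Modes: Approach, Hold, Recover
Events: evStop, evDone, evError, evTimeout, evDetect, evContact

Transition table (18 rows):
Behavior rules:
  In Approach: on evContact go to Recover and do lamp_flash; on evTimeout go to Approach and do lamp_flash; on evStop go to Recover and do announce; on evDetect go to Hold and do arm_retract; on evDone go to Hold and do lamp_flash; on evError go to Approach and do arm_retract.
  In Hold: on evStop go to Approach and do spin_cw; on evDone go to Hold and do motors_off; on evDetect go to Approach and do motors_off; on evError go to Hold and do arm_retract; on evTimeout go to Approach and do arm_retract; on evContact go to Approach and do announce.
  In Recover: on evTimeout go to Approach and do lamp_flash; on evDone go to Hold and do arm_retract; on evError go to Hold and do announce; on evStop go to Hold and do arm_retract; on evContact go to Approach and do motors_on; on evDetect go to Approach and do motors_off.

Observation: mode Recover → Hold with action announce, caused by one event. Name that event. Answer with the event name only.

try evStop: (Recover, evStop) → (Hold, arm_retract)
try evDone: (Recover, evDone) → (Hold, arm_retract)
try evError: (Recover, evError) → (Hold, announce)  ← matches
try evTimeout: (Recover, evTimeout) → (Approach, lamp_flash)
try evDetect: (Recover, evDetect) → (Approach, motors_off)
try evContact: (Recover, evContact) → (Approach, motors_on)

evError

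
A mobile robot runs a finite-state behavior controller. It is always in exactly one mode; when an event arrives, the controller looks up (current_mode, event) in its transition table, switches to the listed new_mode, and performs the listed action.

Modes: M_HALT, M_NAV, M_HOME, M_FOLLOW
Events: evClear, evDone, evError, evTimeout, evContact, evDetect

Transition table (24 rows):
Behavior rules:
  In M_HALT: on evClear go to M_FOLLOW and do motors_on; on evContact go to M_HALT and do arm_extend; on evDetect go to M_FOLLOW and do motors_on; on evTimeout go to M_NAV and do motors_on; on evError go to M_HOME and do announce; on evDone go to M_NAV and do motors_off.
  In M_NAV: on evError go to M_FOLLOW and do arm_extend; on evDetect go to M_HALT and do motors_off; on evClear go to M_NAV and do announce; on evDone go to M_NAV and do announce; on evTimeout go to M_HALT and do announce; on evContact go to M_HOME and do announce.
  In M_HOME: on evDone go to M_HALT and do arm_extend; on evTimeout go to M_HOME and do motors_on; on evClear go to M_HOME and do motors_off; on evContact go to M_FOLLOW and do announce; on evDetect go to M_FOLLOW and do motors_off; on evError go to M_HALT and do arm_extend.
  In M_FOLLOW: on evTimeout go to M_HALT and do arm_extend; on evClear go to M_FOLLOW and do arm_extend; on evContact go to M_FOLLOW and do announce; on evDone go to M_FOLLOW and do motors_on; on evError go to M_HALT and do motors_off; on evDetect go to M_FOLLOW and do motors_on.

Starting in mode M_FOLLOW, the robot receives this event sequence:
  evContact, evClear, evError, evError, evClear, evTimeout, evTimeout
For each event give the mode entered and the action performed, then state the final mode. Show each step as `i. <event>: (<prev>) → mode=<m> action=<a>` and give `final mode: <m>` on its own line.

final mode: M_HOME

1. evContact: (M_FOLLOW) → mode=M_FOLLOW action=announce
2. evClear: (M_FOLLOW) → mode=M_FOLLOW action=arm_extend
3. evError: (M_FOLLOW) → mode=M_HALT action=motors_off
4. evError: (M_HALT) → mode=M_HOME action=announce
5. evClear: (M_HOME) → mode=M_HOME action=motors_off
6. evTimeout: (M_HOME) → mode=M_HOME action=motors_on
7. evTimeout: (M_HOME) → mode=M_HOME action=motors_on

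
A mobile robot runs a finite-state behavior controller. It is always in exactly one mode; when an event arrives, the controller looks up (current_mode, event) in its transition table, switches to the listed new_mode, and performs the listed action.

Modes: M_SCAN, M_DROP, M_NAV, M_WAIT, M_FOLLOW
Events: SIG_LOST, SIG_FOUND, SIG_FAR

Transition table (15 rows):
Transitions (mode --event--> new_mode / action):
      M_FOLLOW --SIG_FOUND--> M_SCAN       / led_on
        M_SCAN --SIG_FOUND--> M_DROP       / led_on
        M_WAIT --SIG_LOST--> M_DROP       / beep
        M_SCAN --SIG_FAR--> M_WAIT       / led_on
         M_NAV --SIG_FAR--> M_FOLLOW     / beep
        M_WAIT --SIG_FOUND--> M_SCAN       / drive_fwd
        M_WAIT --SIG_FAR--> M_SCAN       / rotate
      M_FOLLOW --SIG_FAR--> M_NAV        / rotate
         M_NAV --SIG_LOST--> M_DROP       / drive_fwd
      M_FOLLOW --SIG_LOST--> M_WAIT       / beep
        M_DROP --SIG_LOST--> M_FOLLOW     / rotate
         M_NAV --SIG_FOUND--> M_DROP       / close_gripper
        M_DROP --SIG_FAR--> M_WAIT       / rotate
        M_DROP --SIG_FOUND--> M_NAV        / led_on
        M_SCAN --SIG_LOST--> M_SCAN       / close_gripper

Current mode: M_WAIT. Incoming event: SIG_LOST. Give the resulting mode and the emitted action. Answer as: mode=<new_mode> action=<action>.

current mode = M_WAIT; filter table to that mode:
  (M_WAIT, SIG_LOST) → (M_DROP, beep)  ← event matches
  (M_WAIT, SIG_FOUND) → (M_SCAN, drive_fwd)
  (M_WAIT, SIG_FAR) → (M_SCAN, rotate)
event = SIG_LOST selects (M_DROP, beep)

mode=M_DROP action=beep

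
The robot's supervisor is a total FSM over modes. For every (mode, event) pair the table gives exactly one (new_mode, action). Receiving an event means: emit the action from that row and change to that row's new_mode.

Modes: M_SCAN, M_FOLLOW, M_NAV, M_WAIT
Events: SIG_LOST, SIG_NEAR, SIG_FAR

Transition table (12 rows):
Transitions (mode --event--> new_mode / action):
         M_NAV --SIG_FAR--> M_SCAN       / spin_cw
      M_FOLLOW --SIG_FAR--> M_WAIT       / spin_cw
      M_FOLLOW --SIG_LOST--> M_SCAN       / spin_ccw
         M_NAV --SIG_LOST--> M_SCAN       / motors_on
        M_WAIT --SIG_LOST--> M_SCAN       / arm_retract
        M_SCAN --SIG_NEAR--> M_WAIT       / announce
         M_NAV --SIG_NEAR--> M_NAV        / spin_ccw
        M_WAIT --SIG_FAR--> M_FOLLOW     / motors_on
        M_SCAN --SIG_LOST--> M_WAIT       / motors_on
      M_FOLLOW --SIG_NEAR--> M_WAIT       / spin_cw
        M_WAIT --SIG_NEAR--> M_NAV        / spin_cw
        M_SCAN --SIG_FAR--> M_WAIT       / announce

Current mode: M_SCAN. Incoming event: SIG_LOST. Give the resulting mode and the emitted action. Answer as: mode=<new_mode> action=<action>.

current mode = M_SCAN; filter table to that mode:
  (M_SCAN, SIG_NEAR) → (M_WAIT, announce)
  (M_SCAN, SIG_LOST) → (M_WAIT, motors_on)  ← event matches
  (M_SCAN, SIG_FAR) → (M_WAIT, announce)
event = SIG_LOST selects (M_WAIT, motors_on)

mode=M_WAIT action=motors_on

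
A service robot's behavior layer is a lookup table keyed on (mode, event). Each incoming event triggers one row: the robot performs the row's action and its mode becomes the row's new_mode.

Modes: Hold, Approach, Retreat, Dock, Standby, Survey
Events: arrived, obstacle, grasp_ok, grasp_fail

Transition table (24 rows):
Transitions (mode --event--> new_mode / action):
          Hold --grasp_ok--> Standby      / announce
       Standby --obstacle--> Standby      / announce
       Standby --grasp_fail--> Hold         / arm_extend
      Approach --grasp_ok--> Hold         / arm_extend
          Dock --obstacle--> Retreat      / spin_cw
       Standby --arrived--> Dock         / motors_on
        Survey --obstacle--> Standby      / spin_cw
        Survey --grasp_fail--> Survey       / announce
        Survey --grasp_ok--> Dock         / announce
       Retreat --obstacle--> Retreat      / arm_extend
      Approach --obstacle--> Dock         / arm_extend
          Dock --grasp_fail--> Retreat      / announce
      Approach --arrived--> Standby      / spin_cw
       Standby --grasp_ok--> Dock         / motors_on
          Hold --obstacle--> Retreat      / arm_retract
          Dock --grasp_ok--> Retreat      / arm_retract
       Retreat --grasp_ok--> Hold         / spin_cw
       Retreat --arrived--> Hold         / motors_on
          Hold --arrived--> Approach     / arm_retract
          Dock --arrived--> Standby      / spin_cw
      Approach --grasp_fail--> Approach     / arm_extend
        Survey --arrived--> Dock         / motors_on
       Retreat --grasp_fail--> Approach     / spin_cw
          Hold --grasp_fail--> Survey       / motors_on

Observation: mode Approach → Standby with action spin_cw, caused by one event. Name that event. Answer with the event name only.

try arrived: (Approach, arrived) → (Standby, spin_cw)  ← matches
try obstacle: (Approach, obstacle) → (Dock, arm_extend)
try grasp_ok: (Approach, grasp_ok) → (Hold, arm_extend)
try grasp_fail: (Approach, grasp_fail) → (Approach, arm_extend)

arrived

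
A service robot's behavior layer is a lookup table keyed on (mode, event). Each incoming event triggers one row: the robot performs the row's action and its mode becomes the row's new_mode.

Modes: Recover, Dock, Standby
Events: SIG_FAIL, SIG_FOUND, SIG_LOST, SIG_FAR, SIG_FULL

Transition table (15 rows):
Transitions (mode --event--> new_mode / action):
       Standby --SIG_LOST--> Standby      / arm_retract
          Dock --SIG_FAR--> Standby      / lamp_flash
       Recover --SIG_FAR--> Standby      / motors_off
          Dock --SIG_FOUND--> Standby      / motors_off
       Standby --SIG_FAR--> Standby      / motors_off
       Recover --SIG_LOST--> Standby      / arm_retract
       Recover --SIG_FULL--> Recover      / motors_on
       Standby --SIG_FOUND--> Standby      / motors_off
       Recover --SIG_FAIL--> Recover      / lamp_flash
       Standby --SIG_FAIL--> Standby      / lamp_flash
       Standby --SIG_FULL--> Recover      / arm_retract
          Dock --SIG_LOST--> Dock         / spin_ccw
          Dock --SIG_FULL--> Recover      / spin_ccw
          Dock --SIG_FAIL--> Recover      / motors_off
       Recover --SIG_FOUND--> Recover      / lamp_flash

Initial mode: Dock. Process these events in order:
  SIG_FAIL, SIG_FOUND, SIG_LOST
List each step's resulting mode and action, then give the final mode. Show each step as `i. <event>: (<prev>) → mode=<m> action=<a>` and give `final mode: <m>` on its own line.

final mode: Standby

1. SIG_FAIL: (Dock) → mode=Recover action=motors_off
2. SIG_FOUND: (Recover) → mode=Recover action=lamp_flash
3. SIG_LOST: (Recover) → mode=Standby action=arm_retract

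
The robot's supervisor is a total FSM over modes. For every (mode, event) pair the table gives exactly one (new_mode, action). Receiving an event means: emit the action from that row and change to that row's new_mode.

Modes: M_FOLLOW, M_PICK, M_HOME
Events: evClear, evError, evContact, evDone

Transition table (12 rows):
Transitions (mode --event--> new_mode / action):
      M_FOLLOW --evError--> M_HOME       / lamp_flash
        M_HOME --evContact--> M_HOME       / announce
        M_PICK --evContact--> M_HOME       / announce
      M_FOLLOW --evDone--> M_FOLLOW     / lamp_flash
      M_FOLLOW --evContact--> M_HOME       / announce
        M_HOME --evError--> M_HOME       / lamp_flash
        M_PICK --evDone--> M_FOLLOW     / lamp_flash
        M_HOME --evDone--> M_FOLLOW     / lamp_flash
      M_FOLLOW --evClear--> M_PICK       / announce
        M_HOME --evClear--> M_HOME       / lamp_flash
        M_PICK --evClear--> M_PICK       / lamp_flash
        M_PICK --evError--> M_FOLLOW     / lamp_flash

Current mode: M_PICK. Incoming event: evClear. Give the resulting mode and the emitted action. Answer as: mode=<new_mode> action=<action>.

mode=M_PICK action=lamp_flash

current mode = M_PICK; filter table to that mode:
  (M_PICK, evContact) → (M_HOME, announce)
  (M_PICK, evDone) → (M_FOLLOW, lamp_flash)
  (M_PICK, evClear) → (M_PICK, lamp_flash)  ← event matches
  (M_PICK, evError) → (M_FOLLOW, lamp_flash)
event = evClear selects (M_PICK, lamp_flash)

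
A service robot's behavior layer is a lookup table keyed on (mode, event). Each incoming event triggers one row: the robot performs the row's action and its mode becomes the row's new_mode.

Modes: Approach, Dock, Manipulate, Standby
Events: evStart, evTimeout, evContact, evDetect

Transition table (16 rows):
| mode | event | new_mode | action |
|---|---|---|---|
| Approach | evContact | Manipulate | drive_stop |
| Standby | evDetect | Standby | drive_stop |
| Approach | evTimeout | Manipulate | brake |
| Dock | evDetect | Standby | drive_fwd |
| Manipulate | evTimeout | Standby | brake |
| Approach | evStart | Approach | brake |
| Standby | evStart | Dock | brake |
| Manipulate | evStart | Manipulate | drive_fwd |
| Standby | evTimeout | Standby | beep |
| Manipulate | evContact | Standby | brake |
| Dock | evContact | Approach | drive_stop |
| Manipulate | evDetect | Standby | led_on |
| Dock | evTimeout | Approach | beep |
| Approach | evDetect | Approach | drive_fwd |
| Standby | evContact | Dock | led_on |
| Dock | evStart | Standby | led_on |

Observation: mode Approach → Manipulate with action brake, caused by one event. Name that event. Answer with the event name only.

try evStart: (Approach, evStart) → (Approach, brake)
try evTimeout: (Approach, evTimeout) → (Manipulate, brake)  ← matches
try evContact: (Approach, evContact) → (Manipulate, drive_stop)
try evDetect: (Approach, evDetect) → (Approach, drive_fwd)

evTimeout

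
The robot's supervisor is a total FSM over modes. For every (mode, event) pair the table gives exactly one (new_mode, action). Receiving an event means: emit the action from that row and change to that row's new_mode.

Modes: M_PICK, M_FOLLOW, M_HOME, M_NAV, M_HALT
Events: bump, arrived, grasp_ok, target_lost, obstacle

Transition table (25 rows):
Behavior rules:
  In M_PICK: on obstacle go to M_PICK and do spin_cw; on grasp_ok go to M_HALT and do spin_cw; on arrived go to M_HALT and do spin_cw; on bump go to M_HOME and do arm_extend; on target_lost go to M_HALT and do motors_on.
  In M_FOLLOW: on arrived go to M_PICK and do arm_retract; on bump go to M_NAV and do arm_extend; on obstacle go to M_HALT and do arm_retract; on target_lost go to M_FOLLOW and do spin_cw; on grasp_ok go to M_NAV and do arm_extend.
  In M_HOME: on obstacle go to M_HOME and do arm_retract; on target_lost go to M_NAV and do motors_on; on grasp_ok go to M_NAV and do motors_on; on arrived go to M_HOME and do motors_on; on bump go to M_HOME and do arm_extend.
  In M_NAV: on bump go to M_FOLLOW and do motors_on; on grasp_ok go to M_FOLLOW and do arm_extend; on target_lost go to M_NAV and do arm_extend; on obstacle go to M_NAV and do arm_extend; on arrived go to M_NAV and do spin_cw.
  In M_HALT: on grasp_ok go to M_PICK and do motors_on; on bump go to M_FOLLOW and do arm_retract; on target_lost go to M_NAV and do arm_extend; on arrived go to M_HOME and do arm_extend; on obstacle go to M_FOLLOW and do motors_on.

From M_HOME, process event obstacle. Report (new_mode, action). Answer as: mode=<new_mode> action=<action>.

current mode = M_HOME; filter table to that mode:
  (M_HOME, obstacle) → (M_HOME, arm_retract)  ← event matches
  (M_HOME, target_lost) → (M_NAV, motors_on)
  (M_HOME, grasp_ok) → (M_NAV, motors_on)
  (M_HOME, arrived) → (M_HOME, motors_on)
  (M_HOME, bump) → (M_HOME, arm_extend)
event = obstacle selects (M_HOME, arm_retract)

mode=M_HOME action=arm_retract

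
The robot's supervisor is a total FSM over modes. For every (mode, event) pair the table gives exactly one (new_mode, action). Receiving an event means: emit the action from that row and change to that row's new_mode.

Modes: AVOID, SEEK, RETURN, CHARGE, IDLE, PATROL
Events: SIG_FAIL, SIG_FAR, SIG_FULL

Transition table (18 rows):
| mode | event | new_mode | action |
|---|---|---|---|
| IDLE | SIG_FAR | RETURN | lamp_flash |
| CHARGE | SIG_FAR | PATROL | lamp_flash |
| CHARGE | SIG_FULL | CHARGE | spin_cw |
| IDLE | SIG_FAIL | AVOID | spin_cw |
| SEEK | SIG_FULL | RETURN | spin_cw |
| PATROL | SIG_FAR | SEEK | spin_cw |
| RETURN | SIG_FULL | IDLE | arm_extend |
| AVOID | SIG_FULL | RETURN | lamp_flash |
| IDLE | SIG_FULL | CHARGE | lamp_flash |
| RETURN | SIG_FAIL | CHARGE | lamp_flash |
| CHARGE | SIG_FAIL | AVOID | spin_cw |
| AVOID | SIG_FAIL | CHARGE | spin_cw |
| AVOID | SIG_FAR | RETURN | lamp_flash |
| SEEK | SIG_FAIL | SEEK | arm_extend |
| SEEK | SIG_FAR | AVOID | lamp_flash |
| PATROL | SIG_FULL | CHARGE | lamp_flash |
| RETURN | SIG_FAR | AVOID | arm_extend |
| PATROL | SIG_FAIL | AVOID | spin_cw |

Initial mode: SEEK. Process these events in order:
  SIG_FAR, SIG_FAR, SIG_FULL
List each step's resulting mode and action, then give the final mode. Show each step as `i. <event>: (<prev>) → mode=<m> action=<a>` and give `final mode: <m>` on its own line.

final mode: IDLE

1. SIG_FAR: (SEEK) → mode=AVOID action=lamp_flash
2. SIG_FAR: (AVOID) → mode=RETURN action=lamp_flash
3. SIG_FULL: (RETURN) → mode=IDLE action=arm_extend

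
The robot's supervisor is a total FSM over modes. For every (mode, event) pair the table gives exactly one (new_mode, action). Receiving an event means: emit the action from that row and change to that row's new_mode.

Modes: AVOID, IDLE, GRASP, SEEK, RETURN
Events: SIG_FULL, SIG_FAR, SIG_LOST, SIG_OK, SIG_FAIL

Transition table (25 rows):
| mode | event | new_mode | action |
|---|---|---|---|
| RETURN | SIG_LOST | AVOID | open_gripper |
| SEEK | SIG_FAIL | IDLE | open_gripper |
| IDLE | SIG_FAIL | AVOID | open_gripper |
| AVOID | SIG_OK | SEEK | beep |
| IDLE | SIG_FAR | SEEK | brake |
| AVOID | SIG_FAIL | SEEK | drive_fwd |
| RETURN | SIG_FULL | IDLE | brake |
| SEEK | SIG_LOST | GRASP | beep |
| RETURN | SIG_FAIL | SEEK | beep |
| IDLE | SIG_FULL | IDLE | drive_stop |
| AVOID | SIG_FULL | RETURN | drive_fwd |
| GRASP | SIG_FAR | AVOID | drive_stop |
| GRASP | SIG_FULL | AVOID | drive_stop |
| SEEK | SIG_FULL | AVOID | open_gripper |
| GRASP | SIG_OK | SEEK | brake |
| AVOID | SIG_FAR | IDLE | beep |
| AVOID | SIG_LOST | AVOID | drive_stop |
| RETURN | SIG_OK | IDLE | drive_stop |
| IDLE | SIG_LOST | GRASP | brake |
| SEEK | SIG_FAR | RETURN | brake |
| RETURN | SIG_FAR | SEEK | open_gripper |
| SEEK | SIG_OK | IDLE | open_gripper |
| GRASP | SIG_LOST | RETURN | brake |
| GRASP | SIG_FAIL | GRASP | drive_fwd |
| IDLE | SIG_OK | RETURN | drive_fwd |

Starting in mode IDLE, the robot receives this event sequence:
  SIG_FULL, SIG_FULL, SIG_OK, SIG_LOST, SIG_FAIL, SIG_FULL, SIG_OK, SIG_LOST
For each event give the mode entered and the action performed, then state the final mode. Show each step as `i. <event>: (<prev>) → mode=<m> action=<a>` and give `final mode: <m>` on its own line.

1. SIG_FULL: (IDLE) → mode=IDLE action=drive_stop
2. SIG_FULL: (IDLE) → mode=IDLE action=drive_stop
3. SIG_OK: (IDLE) → mode=RETURN action=drive_fwd
4. SIG_LOST: (RETURN) → mode=AVOID action=open_gripper
5. SIG_FAIL: (AVOID) → mode=SEEK action=drive_fwd
6. SIG_FULL: (SEEK) → mode=AVOID action=open_gripper
7. SIG_OK: (AVOID) → mode=SEEK action=beep
8. SIG_LOST: (SEEK) → mode=GRASP action=beep

final mode: GRASP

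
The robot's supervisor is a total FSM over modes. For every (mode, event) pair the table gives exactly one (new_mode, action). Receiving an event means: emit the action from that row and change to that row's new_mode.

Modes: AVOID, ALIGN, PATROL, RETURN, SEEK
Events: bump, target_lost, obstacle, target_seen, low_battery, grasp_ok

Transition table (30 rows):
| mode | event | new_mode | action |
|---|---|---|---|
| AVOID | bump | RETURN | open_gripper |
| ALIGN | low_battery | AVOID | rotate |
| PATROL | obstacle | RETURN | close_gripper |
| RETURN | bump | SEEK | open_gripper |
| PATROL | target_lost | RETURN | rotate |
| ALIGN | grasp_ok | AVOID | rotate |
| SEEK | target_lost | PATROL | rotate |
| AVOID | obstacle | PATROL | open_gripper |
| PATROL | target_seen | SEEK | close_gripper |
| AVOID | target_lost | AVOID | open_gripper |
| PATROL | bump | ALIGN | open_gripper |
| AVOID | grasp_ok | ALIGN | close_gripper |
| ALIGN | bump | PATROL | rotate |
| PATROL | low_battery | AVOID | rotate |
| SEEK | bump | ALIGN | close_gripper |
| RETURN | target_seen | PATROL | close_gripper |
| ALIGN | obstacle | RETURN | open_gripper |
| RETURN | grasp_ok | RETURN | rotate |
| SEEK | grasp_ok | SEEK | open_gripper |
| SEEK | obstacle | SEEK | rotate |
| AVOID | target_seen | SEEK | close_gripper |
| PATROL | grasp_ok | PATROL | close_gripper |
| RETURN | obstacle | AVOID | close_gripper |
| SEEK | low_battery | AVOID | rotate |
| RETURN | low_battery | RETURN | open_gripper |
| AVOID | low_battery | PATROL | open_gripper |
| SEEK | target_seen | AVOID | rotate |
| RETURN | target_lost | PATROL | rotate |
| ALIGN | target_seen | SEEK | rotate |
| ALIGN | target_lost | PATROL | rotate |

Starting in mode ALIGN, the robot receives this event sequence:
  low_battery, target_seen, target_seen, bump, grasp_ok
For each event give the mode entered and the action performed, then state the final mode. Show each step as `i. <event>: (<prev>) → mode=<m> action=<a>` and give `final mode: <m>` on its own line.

1. low_battery: (ALIGN) → mode=AVOID action=rotate
2. target_seen: (AVOID) → mode=SEEK action=close_gripper
3. target_seen: (SEEK) → mode=AVOID action=rotate
4. bump: (AVOID) → mode=RETURN action=open_gripper
5. grasp_ok: (RETURN) → mode=RETURN action=rotate

final mode: RETURN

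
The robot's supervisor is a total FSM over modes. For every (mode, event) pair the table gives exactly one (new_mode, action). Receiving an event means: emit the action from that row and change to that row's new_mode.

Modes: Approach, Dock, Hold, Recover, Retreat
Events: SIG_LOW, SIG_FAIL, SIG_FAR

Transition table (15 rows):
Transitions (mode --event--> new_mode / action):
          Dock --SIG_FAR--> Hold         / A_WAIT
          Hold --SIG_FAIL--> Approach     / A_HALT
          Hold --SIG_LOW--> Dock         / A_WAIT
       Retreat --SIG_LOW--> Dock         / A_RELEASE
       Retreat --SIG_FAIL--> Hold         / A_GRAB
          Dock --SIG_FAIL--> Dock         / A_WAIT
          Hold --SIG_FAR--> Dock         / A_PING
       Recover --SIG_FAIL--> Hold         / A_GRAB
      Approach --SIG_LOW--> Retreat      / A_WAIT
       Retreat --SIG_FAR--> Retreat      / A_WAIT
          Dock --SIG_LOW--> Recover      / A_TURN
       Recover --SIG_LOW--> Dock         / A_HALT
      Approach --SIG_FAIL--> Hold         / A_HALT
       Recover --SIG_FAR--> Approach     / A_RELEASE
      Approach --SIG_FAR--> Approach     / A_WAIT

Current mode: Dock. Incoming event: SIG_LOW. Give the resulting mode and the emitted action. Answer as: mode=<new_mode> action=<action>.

current mode = Dock; filter table to that mode:
  (Dock, SIG_FAR) → (Hold, A_WAIT)
  (Dock, SIG_FAIL) → (Dock, A_WAIT)
  (Dock, SIG_LOW) → (Recover, A_TURN)  ← event matches
event = SIG_LOW selects (Recover, A_TURN)

mode=Recover action=A_TURN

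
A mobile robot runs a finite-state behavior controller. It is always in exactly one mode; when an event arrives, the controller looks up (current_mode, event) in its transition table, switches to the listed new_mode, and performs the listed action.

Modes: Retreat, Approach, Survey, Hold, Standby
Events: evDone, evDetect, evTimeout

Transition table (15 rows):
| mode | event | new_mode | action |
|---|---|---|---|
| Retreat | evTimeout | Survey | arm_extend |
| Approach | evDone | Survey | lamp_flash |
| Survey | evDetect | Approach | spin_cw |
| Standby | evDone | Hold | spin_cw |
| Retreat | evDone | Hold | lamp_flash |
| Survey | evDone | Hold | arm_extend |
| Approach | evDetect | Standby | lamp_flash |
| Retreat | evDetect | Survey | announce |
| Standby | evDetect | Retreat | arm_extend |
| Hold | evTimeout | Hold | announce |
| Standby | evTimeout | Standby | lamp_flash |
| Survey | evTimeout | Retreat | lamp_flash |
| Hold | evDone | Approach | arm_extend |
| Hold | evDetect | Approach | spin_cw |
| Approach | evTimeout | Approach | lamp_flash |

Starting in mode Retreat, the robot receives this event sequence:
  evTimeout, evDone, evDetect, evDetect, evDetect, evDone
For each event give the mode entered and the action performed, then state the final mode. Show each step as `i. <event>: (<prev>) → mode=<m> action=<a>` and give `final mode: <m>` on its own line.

final mode: Hold

1. evTimeout: (Retreat) → mode=Survey action=arm_extend
2. evDone: (Survey) → mode=Hold action=arm_extend
3. evDetect: (Hold) → mode=Approach action=spin_cw
4. evDetect: (Approach) → mode=Standby action=lamp_flash
5. evDetect: (Standby) → mode=Retreat action=arm_extend
6. evDone: (Retreat) → mode=Hold action=lamp_flash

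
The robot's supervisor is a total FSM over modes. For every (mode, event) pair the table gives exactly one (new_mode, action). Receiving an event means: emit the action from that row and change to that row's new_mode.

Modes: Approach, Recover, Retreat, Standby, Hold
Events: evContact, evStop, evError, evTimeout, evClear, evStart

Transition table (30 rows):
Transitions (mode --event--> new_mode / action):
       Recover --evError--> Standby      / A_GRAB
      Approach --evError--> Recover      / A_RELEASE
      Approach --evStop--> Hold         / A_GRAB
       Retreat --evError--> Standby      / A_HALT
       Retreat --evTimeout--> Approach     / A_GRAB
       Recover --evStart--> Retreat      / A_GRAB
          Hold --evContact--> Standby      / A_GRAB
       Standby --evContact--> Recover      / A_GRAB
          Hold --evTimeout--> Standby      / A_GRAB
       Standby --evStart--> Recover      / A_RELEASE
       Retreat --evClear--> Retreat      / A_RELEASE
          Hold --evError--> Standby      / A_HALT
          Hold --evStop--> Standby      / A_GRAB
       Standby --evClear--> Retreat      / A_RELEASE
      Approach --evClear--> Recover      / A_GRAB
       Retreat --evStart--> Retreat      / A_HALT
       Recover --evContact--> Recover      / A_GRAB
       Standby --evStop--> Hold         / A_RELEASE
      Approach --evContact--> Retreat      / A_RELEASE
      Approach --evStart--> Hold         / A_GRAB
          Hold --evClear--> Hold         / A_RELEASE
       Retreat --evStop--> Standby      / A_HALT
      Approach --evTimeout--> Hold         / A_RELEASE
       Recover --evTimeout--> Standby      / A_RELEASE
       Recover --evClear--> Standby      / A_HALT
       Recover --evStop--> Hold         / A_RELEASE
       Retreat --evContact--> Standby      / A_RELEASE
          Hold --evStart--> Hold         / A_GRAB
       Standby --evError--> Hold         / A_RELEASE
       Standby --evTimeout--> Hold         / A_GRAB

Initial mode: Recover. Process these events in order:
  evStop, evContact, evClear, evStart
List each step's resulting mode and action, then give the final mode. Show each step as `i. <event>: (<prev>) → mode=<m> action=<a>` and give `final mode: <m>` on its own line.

1. evStop: (Recover) → mode=Hold action=A_RELEASE
2. evContact: (Hold) → mode=Standby action=A_GRAB
3. evClear: (Standby) → mode=Retreat action=A_RELEASE
4. evStart: (Retreat) → mode=Retreat action=A_HALT

final mode: Retreat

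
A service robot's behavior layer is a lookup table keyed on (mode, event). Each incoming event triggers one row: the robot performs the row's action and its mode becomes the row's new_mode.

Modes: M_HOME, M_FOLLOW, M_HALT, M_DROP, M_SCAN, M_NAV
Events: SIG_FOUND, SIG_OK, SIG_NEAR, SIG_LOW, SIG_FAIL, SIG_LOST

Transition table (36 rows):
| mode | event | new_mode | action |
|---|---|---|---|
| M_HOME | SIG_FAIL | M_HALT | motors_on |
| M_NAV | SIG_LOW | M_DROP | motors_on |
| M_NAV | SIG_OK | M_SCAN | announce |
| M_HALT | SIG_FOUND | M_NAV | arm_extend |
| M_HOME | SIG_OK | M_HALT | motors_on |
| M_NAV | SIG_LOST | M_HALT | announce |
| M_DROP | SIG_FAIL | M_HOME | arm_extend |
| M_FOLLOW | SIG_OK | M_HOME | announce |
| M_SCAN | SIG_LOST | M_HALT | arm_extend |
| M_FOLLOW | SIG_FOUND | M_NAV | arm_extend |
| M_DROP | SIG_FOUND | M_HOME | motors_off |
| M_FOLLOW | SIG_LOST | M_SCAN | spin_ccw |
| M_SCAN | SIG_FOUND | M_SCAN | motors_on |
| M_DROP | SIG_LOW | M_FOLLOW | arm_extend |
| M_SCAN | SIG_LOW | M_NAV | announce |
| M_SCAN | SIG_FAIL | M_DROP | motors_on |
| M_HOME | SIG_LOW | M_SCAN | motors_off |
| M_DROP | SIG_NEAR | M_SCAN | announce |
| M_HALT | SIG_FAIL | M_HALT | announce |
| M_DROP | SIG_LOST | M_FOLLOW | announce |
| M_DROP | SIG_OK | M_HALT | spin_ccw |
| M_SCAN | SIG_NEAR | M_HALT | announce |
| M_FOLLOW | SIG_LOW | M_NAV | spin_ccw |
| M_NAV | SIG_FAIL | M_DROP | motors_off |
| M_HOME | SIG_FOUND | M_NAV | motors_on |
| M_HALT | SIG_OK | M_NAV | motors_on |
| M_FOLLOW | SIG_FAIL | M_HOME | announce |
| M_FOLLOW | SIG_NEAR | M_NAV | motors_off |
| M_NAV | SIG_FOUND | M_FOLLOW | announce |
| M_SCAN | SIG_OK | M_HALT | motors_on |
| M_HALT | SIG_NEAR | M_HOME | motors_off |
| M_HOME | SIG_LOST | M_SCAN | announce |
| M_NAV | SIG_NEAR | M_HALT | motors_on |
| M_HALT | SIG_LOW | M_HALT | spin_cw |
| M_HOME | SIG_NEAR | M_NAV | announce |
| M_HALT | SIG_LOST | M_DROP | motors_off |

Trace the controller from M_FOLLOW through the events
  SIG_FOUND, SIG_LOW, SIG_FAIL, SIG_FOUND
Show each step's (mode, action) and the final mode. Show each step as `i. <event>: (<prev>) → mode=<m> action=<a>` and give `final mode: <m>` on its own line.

1. SIG_FOUND: (M_FOLLOW) → mode=M_NAV action=arm_extend
2. SIG_LOW: (M_NAV) → mode=M_DROP action=motors_on
3. SIG_FAIL: (M_DROP) → mode=M_HOME action=arm_extend
4. SIG_FOUND: (M_HOME) → mode=M_NAV action=motors_on

final mode: M_NAV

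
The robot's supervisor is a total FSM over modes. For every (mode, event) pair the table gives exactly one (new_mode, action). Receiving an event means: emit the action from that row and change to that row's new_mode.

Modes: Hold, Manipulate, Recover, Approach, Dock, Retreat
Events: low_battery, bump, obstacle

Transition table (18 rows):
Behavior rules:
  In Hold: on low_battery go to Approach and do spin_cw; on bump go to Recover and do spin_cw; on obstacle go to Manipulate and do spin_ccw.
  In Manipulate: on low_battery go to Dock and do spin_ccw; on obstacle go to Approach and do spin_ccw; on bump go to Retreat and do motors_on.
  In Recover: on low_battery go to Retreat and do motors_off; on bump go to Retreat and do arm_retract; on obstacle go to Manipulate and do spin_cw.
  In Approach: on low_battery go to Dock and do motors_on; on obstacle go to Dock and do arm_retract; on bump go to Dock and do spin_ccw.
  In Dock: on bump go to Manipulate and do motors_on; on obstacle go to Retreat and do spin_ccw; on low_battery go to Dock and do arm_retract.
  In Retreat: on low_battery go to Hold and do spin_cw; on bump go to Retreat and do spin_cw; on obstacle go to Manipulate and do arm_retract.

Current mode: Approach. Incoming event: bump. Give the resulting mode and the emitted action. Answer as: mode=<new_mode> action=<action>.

current mode = Approach; filter table to that mode:
  (Approach, low_battery) → (Dock, motors_on)
  (Approach, obstacle) → (Dock, arm_retract)
  (Approach, bump) → (Dock, spin_ccw)  ← event matches
event = bump selects (Dock, spin_ccw)

mode=Dock action=spin_ccw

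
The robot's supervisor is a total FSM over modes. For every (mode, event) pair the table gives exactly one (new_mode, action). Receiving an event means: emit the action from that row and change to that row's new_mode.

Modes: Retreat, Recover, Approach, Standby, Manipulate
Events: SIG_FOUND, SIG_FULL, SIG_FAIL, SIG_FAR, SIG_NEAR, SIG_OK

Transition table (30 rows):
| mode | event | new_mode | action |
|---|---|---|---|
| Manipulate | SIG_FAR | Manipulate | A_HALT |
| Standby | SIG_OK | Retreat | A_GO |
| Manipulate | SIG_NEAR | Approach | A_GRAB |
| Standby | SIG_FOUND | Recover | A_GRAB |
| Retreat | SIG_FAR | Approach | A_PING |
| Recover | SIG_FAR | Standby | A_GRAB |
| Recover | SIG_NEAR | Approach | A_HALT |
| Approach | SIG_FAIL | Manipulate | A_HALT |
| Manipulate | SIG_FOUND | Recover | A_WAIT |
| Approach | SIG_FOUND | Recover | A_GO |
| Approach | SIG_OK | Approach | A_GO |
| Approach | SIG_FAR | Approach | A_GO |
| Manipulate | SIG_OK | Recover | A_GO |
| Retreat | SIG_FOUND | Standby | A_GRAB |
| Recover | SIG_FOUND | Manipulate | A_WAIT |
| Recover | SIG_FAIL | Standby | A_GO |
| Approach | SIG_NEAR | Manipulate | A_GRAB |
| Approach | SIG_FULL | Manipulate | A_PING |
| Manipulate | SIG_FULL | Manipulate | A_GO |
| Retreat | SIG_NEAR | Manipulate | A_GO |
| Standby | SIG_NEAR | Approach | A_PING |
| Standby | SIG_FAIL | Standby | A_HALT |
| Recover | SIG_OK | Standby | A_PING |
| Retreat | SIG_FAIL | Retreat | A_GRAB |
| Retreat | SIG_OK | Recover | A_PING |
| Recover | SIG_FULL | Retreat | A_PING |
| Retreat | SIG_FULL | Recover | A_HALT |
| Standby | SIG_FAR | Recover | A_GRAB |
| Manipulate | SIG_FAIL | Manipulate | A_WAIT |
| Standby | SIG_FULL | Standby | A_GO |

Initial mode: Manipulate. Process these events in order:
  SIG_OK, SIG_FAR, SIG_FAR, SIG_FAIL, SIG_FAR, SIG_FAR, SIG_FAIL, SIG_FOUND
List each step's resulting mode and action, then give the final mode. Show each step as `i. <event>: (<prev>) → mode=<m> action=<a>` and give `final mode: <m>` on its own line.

1. SIG_OK: (Manipulate) → mode=Recover action=A_GO
2. SIG_FAR: (Recover) → mode=Standby action=A_GRAB
3. SIG_FAR: (Standby) → mode=Recover action=A_GRAB
4. SIG_FAIL: (Recover) → mode=Standby action=A_GO
5. SIG_FAR: (Standby) → mode=Recover action=A_GRAB
6. SIG_FAR: (Recover) → mode=Standby action=A_GRAB
7. SIG_FAIL: (Standby) → mode=Standby action=A_HALT
8. SIG_FOUND: (Standby) → mode=Recover action=A_GRAB

final mode: Recover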